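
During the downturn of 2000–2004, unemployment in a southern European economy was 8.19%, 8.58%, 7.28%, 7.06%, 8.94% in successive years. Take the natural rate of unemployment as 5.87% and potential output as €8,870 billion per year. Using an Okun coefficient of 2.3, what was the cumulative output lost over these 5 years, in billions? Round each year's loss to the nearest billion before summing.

€2,183 billion

Year 2000: gap = -2.3 × (8.19 - 5.87) = -5.336%, loss ≈ 8870 × 5.336/100 ≈ 473.
Year 2001: gap = -2.3 × (8.58 - 5.87) = -6.233%, loss ≈ 8870 × 6.233/100 ≈ 553.
Year 2002: gap = -2.3 × (7.28 - 5.87) = -3.243%, loss ≈ 8870 × 3.243/100 ≈ 288.
Year 2003: gap = -2.3 × (7.06 - 5.87) = -2.737%, loss ≈ 8870 × 2.737/100 ≈ 243.
Year 2004: gap = -2.3 × (8.94 - 5.87) = -7.061%, loss ≈ 8870 × 7.061/100 ≈ 626.
Total lost output = 473 + 553 + 288 + 243 + 626 = 2183 billion.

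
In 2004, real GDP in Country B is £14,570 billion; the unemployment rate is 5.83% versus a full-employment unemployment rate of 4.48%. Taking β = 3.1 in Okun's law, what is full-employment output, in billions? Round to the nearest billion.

£15,206 billion

Unemployment gap = 5.83 - 4.48 = 1.35 points, so output gap = -3.1 × 1.35 = -4.185%.
Since Y = Y* × (1 + gap/100), Y* = 14570/0.95815 ≈ 15206 billion.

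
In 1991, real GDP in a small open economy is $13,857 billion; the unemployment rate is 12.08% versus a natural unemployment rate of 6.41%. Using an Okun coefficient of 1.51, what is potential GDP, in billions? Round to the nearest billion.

$15,154 billion

Unemployment gap = 12.08 - 6.41 = 5.67 points, so output gap = -1.51 × 5.67 = -8.5617%.
Since Y = Y* × (1 + gap/100), Y* = 13857/0.914383 ≈ 15154 billion.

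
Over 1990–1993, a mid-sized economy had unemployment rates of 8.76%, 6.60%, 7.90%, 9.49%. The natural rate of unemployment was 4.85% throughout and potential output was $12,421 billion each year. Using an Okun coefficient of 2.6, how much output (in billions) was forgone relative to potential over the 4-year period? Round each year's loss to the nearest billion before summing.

$4,311 billion

Year 1990: gap = -2.6 × (8.76 - 4.85) = -10.166%, loss ≈ 12421 × 10.166/100 ≈ 1263.
Year 1991: gap = -2.6 × (6.6 - 4.85) = -4.55%, loss ≈ 12421 × 4.55/100 ≈ 565.
Year 1992: gap = -2.6 × (7.9 - 4.85) = -7.93%, loss ≈ 12421 × 7.93/100 ≈ 985.
Year 1993: gap = -2.6 × (9.49 - 4.85) = -12.064%, loss ≈ 12421 × 12.064/100 ≈ 1498.
Total lost output = 1263 + 565 + 985 + 1498 = 4311 billion.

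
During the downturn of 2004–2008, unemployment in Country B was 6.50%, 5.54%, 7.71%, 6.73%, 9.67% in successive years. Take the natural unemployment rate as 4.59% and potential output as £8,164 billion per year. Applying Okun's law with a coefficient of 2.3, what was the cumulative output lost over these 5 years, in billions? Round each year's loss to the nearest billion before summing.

Year 2004: gap = -2.3 × (6.5 - 4.59) = -4.393%, loss ≈ 8164 × 4.393/100 ≈ 359.
Year 2005: gap = -2.3 × (5.54 - 4.59) = -2.185%, loss ≈ 8164 × 2.185/100 ≈ 178.
Year 2006: gap = -2.3 × (7.71 - 4.59) = -7.176%, loss ≈ 8164 × 7.176/100 ≈ 586.
Year 2007: gap = -2.3 × (6.73 - 4.59) = -4.922%, loss ≈ 8164 × 4.922/100 ≈ 402.
Year 2008: gap = -2.3 × (9.67 - 4.59) = -11.684%, loss ≈ 8164 × 11.684/100 ≈ 954.
Total lost output = 359 + 178 + 586 + 402 + 954 = 2479 billion.

£2,479 billion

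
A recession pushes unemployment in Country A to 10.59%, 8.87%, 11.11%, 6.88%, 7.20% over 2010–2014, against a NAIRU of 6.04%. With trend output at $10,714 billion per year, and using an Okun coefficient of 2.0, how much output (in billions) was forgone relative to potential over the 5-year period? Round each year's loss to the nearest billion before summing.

$3,096 billion

Year 2010: gap = -2.0 × (10.59 - 6.04) = -9.1%, loss ≈ 10714 × 9.1/100 ≈ 975.
Year 2011: gap = -2.0 × (8.87 - 6.04) = -5.66%, loss ≈ 10714 × 5.66/100 ≈ 606.
Year 2012: gap = -2.0 × (11.11 - 6.04) = -10.14%, loss ≈ 10714 × 10.14/100 ≈ 1086.
Year 2013: gap = -2.0 × (6.88 - 6.04) = -1.68%, loss ≈ 10714 × 1.68/100 ≈ 180.
Year 2014: gap = -2.0 × (7.2 - 6.04) = -2.32%, loss ≈ 10714 × 2.32/100 ≈ 249.
Total lost output = 975 + 606 + 1086 + 180 + 249 = 3096 billion.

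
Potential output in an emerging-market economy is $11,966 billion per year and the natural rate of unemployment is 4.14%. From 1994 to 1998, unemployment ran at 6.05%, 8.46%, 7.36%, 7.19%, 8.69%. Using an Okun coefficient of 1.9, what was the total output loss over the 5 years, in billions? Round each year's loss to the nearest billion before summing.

Year 1994: gap = -1.9 × (6.05 - 4.14) = -3.629%, loss ≈ 11966 × 3.629/100 ≈ 434.
Year 1995: gap = -1.9 × (8.46 - 4.14) = -8.208%, loss ≈ 11966 × 8.208/100 ≈ 982.
Year 1996: gap = -1.9 × (7.36 - 4.14) = -6.118%, loss ≈ 11966 × 6.118/100 ≈ 732.
Year 1997: gap = -1.9 × (7.19 - 4.14) = -5.795%, loss ≈ 11966 × 5.795/100 ≈ 693.
Year 1998: gap = -1.9 × (8.69 - 4.14) = -8.645%, loss ≈ 11966 × 8.645/100 ≈ 1034.
Total lost output = 434 + 982 + 732 + 693 + 1034 = 3875 billion.

$3,875 billion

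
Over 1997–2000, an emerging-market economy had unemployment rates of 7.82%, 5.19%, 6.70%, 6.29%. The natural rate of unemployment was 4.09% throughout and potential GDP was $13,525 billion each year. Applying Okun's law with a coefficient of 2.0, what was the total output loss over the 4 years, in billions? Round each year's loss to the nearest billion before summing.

Year 1997: gap = -2.0 × (7.82 - 4.09) = -7.46%, loss ≈ 13525 × 7.46/100 ≈ 1009.
Year 1998: gap = -2.0 × (5.19 - 4.09) = -2.2%, loss ≈ 13525 × 2.2/100 ≈ 298.
Year 1999: gap = -2.0 × (6.7 - 4.09) = -5.22%, loss ≈ 13525 × 5.22/100 ≈ 706.
Year 2000: gap = -2.0 × (6.29 - 4.09) = -4.4%, loss ≈ 13525 × 4.4/100 ≈ 595.
Total lost output = 1009 + 298 + 706 + 595 = 2608 billion.

$2,608 billion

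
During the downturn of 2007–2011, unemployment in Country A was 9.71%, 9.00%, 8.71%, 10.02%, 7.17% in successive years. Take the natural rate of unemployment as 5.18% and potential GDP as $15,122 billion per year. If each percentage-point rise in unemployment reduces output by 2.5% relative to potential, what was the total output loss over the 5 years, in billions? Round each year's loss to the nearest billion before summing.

$7,074 billion

Year 2007: gap = -2.5 × (9.71 - 5.18) = -11.325%, loss ≈ 15122 × 11.325/100 ≈ 1713.
Year 2008: gap = -2.5 × (9 - 5.18) = -9.55%, loss ≈ 15122 × 9.55/100 ≈ 1444.
Year 2009: gap = -2.5 × (8.71 - 5.18) = -8.825%, loss ≈ 15122 × 8.825/100 ≈ 1335.
Year 2010: gap = -2.5 × (10.02 - 5.18) = -12.1%, loss ≈ 15122 × 12.1/100 ≈ 1830.
Year 2011: gap = -2.5 × (7.17 - 5.18) = -4.975%, loss ≈ 15122 × 4.975/100 ≈ 752.
Total lost output = 1713 + 1444 + 1335 + 1830 + 752 = 7074 billion.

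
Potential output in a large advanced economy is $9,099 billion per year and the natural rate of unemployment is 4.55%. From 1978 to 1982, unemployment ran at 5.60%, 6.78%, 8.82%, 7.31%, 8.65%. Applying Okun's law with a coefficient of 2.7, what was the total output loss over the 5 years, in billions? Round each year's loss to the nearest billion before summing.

Year 1978: gap = -2.7 × (5.6 - 4.55) = -2.835%, loss ≈ 9099 × 2.835/100 ≈ 258.
Year 1979: gap = -2.7 × (6.78 - 4.55) = -6.021%, loss ≈ 9099 × 6.021/100 ≈ 548.
Year 1980: gap = -2.7 × (8.82 - 4.55) = -11.529%, loss ≈ 9099 × 11.529/100 ≈ 1049.
Year 1981: gap = -2.7 × (7.31 - 4.55) = -7.452%, loss ≈ 9099 × 7.452/100 ≈ 678.
Year 1982: gap = -2.7 × (8.65 - 4.55) = -11.07%, loss ≈ 9099 × 11.07/100 ≈ 1007.
Total lost output = 258 + 548 + 1049 + 678 + 1007 = 3540 billion.

$3,540 billion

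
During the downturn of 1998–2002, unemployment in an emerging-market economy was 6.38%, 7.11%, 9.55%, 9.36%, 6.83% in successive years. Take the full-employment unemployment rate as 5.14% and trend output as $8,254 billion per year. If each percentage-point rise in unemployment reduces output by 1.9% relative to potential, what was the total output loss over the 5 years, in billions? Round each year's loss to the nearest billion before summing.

Year 1998: gap = -1.9 × (6.38 - 5.14) = -2.356%, loss ≈ 8254 × 2.356/100 ≈ 194.
Year 1999: gap = -1.9 × (7.11 - 5.14) = -3.743%, loss ≈ 8254 × 3.743/100 ≈ 309.
Year 2000: gap = -1.9 × (9.55 - 5.14) = -8.379%, loss ≈ 8254 × 8.379/100 ≈ 692.
Year 2001: gap = -1.9 × (9.36 - 5.14) = -8.018%, loss ≈ 8254 × 8.018/100 ≈ 662.
Year 2002: gap = -1.9 × (6.83 - 5.14) = -3.211%, loss ≈ 8254 × 3.211/100 ≈ 265.
Total lost output = 194 + 309 + 692 + 662 + 265 = 2122 billion.

$2,122 billion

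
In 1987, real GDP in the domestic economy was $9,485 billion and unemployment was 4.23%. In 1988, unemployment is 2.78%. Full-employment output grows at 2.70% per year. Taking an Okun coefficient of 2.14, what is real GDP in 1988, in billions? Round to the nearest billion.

Δu = 2.78 - 4.23 = -1.45 points.
Okun's law (growth form): g_Y = g_Y* - β × Δu = 2.70 - 2.14 × (-1.45) = 2.7 + 3.103 = 5.803%.
Real GDP in the next year = 9485 × (1 + 5.803/100) = 9485 × 1.05803 ≈ 10035 billion.

$10,035 billion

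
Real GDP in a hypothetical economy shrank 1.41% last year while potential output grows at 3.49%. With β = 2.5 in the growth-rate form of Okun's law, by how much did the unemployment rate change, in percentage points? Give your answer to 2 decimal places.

1.96 percentage points

Growth-rate Okun's law: g_Y = g_Y* - β × Δu, so Δu = (g_Y* - g_Y)/β.
Δu = (3.49 + 1.41)/2.5 = 4.9/2.5 = 1.96 percentage points.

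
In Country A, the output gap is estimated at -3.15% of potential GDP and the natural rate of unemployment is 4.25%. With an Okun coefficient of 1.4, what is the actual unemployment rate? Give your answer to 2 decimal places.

From Okun's law, u - u* = -(output gap)/β = -(-3.15)/1.4 = 2.25 points.
So u = 4.25 + 2.25 = 6.50%.

6.50%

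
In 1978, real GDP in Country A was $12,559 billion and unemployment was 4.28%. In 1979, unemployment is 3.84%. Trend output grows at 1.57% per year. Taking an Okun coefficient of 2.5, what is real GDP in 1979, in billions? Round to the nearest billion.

$12,894 billion

Δu = 3.84 - 4.28 = -0.44 points.
Okun's law (growth form): g_Y = g_Y* - β × Δu = 1.57 - 2.5 × (-0.44) = 1.57 + 1.1 = 2.67%.
Real GDP in the next year = 12559 × (1 + 2.67/100) = 12559 × 1.0267 ≈ 12894 billion.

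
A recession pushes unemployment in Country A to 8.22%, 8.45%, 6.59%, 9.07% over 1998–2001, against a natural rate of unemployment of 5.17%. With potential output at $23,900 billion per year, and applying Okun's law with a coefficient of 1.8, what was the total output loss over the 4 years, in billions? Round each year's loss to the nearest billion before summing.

Year 1998: gap = -1.8 × (8.22 - 5.17) = -5.49%, loss ≈ 23900 × 5.49/100 ≈ 1312.
Year 1999: gap = -1.8 × (8.45 - 5.17) = -5.904%, loss ≈ 23900 × 5.904/100 ≈ 1411.
Year 2000: gap = -1.8 × (6.59 - 5.17) = -2.556%, loss ≈ 23900 × 2.556/100 ≈ 611.
Year 2001: gap = -1.8 × (9.07 - 5.17) = -7.02%, loss ≈ 23900 × 7.02/100 ≈ 1678.
Total lost output = 1312 + 1411 + 611 + 1678 = 5012 billion.

$5,012 billion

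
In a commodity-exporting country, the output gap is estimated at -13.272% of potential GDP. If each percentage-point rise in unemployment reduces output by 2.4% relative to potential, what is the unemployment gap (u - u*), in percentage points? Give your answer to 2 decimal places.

5.53 percentage points

Okun's law: output gap = -β × (u - u*), so u - u* = -(output gap)/β.
u - u* = -(-13.272)/2.4 = 5.53 percentage points.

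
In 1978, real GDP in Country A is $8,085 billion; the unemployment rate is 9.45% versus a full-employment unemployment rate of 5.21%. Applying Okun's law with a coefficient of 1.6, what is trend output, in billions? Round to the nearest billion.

$8,673 billion

Unemployment gap = 9.45 - 5.21 = 4.24 points, so output gap = -1.6 × 4.24 = -6.784%.
Since Y = Y* × (1 + gap/100), Y* = 8085/0.93216 ≈ 8673 billion.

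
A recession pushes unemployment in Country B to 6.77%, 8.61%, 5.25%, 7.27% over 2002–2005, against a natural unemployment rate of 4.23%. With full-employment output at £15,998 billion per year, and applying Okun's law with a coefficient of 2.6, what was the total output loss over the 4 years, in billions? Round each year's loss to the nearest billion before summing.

Year 2002: gap = -2.6 × (6.77 - 4.23) = -6.604%, loss ≈ 15998 × 6.604/100 ≈ 1057.
Year 2003: gap = -2.6 × (8.61 - 4.23) = -11.388%, loss ≈ 15998 × 11.388/100 ≈ 1822.
Year 2004: gap = -2.6 × (5.25 - 4.23) = -2.652%, loss ≈ 15998 × 2.652/100 ≈ 424.
Year 2005: gap = -2.6 × (7.27 - 4.23) = -7.904%, loss ≈ 15998 × 7.904/100 ≈ 1264.
Total lost output = 1057 + 1822 + 424 + 1264 = 4567 billion.

£4,567 billion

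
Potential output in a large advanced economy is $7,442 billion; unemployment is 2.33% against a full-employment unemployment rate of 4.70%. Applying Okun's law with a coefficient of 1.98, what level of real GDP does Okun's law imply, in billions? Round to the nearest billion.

$7,791 billion

Unemployment gap = 2.33 - 4.7 = -2.37 points, so the output gap is -1.98 × (-2.37) = 4.6926%.
Actual GDP = 7442 × (1 + 4.6926/100) = 7442 × 1.046926 ≈ 7791 billion.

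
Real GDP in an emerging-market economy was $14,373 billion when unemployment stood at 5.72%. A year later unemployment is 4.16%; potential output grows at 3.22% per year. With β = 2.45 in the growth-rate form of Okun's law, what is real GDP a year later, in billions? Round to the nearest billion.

$15,385 billion

Δu = 4.16 - 5.72 = -1.56 points.
Okun's law (growth form): g_Y = g_Y* - β × Δu = 3.22 - 2.45 × (-1.56) = 3.22 + 3.822 = 7.042%.
Real GDP in the next year = 14373 × (1 + 7.042/100) = 14373 × 1.07042 ≈ 15385 billion.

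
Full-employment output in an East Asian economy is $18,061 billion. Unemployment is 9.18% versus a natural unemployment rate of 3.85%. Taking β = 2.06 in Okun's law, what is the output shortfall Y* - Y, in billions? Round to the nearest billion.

Output gap = -2.06 × (9.18 - 3.85) = -2.06 × 5.33 = -10.9798%.
Actual GDP ≈ 18061 × 0.890202 ≈ 16078 billion, so the shortfall is 18061 - 16078 = 1983 billion.

$1,983 billion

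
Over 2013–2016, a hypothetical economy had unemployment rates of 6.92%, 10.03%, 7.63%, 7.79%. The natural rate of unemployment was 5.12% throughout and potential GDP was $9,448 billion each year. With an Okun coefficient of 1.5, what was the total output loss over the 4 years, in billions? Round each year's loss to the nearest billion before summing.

Year 2013: gap = -1.5 × (6.92 - 5.12) = -2.7%, loss ≈ 9448 × 2.7/100 ≈ 255.
Year 2014: gap = -1.5 × (10.03 - 5.12) = -7.365%, loss ≈ 9448 × 7.365/100 ≈ 696.
Year 2015: gap = -1.5 × (7.63 - 5.12) = -3.765%, loss ≈ 9448 × 3.765/100 ≈ 356.
Year 2016: gap = -1.5 × (7.79 - 5.12) = -4.005%, loss ≈ 9448 × 4.005/100 ≈ 378.
Total lost output = 255 + 696 + 356 + 378 = 1685 billion.

$1,685 billion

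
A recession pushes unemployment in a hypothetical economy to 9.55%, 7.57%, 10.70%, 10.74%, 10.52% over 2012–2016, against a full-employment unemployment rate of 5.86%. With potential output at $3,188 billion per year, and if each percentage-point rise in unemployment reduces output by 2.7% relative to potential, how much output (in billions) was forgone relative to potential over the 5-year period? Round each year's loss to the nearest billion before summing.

$1,703 billion

Year 2012: gap = -2.7 × (9.55 - 5.86) = -9.963%, loss ≈ 3188 × 9.963/100 ≈ 318.
Year 2013: gap = -2.7 × (7.57 - 5.86) = -4.617%, loss ≈ 3188 × 4.617/100 ≈ 147.
Year 2014: gap = -2.7 × (10.7 - 5.86) = -13.068%, loss ≈ 3188 × 13.068/100 ≈ 417.
Year 2015: gap = -2.7 × (10.74 - 5.86) = -13.176%, loss ≈ 3188 × 13.176/100 ≈ 420.
Year 2016: gap = -2.7 × (10.52 - 5.86) = -12.582%, loss ≈ 3188 × 12.582/100 ≈ 401.
Total lost output = 318 + 147 + 417 + 420 + 401 = 1703 billion.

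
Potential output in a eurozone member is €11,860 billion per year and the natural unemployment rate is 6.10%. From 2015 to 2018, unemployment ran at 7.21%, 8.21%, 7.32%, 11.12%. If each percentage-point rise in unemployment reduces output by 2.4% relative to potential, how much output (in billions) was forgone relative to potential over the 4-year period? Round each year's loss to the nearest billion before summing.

Year 2015: gap = -2.4 × (7.21 - 6.1) = -2.664%, loss ≈ 11860 × 2.664/100 ≈ 316.
Year 2016: gap = -2.4 × (8.21 - 6.1) = -5.064%, loss ≈ 11860 × 5.064/100 ≈ 601.
Year 2017: gap = -2.4 × (7.32 - 6.1) = -2.928%, loss ≈ 11860 × 2.928/100 ≈ 347.
Year 2018: gap = -2.4 × (11.12 - 6.1) = -12.048%, loss ≈ 11860 × 12.048/100 ≈ 1429.
Total lost output = 316 + 601 + 347 + 1429 = 2693 billion.

€2,693 billion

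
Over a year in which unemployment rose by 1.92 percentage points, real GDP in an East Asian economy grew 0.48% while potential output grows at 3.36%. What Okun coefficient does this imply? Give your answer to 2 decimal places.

β ≈ 1.50

Growth form: g_Y = g_Y* - β × Δu, so β = (g_Y* - g_Y)/Δu.
β = (3.36 - 0.48)/1.92 = 2.88/1.92 = 1.50.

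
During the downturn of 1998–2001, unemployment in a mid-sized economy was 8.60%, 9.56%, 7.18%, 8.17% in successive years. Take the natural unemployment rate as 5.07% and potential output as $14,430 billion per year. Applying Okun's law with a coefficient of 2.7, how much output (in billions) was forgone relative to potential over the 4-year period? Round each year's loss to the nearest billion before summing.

$5,154 billion

Year 1998: gap = -2.7 × (8.6 - 5.07) = -9.531%, loss ≈ 14430 × 9.531/100 ≈ 1375.
Year 1999: gap = -2.7 × (9.56 - 5.07) = -12.123%, loss ≈ 14430 × 12.123/100 ≈ 1749.
Year 2000: gap = -2.7 × (7.18 - 5.07) = -5.697%, loss ≈ 14430 × 5.697/100 ≈ 822.
Year 2001: gap = -2.7 × (8.17 - 5.07) = -8.37%, loss ≈ 14430 × 8.37/100 ≈ 1208.
Total lost output = 1375 + 1749 + 822 + 1208 = 5154 billion.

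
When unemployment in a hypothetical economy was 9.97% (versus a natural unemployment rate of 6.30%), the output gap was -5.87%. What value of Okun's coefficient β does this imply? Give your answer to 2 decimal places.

Okun's law: output gap = -β × (u - u*).
-5.87 = -β × (9.97 - 6.3) = -β × 3.67, so β = 5.87/3.67 = 1.60.

β ≈ 1.60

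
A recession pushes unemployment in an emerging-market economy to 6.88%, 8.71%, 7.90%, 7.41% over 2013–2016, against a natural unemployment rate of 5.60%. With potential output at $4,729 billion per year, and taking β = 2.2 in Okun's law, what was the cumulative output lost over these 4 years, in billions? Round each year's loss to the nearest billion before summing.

Year 2013: gap = -2.2 × (6.88 - 5.6) = -2.816%, loss ≈ 4729 × 2.816/100 ≈ 133.
Year 2014: gap = -2.2 × (8.71 - 5.6) = -6.842%, loss ≈ 4729 × 6.842/100 ≈ 324.
Year 2015: gap = -2.2 × (7.9 - 5.6) = -5.06%, loss ≈ 4729 × 5.06/100 ≈ 239.
Year 2016: gap = -2.2 × (7.41 - 5.6) = -3.982%, loss ≈ 4729 × 3.982/100 ≈ 188.
Total lost output = 133 + 324 + 239 + 188 = 884 billion.

$884 billion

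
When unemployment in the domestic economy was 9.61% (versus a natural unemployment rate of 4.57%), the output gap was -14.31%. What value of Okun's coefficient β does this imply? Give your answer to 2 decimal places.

Okun's law: output gap = -β × (u - u*).
-14.31 = -β × (9.61 - 4.57) = -β × 5.04, so β = 14.31/5.04 = 2.84.

β ≈ 2.84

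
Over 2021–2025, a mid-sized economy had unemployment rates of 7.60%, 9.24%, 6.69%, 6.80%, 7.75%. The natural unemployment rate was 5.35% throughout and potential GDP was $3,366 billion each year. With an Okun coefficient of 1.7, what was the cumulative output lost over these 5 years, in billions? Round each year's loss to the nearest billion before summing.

Year 2021: gap = -1.7 × (7.6 - 5.35) = -3.825%, loss ≈ 3366 × 3.825/100 ≈ 129.
Year 2022: gap = -1.7 × (9.24 - 5.35) = -6.613%, loss ≈ 3366 × 6.613/100 ≈ 223.
Year 2023: gap = -1.7 × (6.69 - 5.35) = -2.278%, loss ≈ 3366 × 2.278/100 ≈ 77.
Year 2024: gap = -1.7 × (6.8 - 5.35) = -2.465%, loss ≈ 3366 × 2.465/100 ≈ 83.
Year 2025: gap = -1.7 × (7.75 - 5.35) = -4.08%, loss ≈ 3366 × 4.08/100 ≈ 137.
Total lost output = 129 + 223 + 77 + 83 + 137 = 649 billion.

$649 billion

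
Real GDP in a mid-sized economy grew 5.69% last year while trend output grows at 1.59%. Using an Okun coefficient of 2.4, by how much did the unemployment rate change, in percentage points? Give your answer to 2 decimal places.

Growth-rate Okun's law: g_Y = g_Y* - β × Δu, so Δu = (g_Y* - g_Y)/β.
Δu = (1.59 - 5.69)/2.4 = -4.1/2.4 = -1.71 percentage points.

-1.71 percentage points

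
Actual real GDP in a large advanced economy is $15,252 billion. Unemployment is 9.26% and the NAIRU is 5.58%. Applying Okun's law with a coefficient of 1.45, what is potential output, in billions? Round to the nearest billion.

Unemployment gap = 9.26 - 5.58 = 3.68 points, so output gap = -1.45 × 3.68 = -5.336%.
Since Y = Y* × (1 + gap/100), Y* = 15252/0.94664 ≈ 16112 billion.

$16,112 billion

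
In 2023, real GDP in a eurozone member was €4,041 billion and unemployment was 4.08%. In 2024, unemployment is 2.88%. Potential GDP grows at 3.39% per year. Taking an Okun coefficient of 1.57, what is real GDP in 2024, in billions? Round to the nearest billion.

€4,254 billion

Δu = 2.88 - 4.08 = -1.2 points.
Okun's law (growth form): g_Y = g_Y* - β × Δu = 3.39 - 1.57 × (-1.20) = 3.39 + 1.884 = 5.274%.
Real GDP in the next year = 4041 × (1 + 5.274/100) = 4041 × 1.05274 ≈ 4254 billion.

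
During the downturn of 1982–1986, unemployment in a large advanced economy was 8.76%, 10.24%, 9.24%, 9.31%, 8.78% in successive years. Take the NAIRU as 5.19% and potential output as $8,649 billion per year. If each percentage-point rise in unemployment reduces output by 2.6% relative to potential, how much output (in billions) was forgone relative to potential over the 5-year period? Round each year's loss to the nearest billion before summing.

Year 1982: gap = -2.6 × (8.76 - 5.19) = -9.282%, loss ≈ 8649 × 9.282/100 ≈ 803.
Year 1983: gap = -2.6 × (10.24 - 5.19) = -13.13%, loss ≈ 8649 × 13.13/100 ≈ 1136.
Year 1984: gap = -2.6 × (9.24 - 5.19) = -10.53%, loss ≈ 8649 × 10.53/100 ≈ 911.
Year 1985: gap = -2.6 × (9.31 - 5.19) = -10.712%, loss ≈ 8649 × 10.712/100 ≈ 926.
Year 1986: gap = -2.6 × (8.78 - 5.19) = -9.334%, loss ≈ 8649 × 9.334/100 ≈ 807.
Total lost output = 803 + 1136 + 911 + 926 + 807 = 4583 billion.

$4,583 billion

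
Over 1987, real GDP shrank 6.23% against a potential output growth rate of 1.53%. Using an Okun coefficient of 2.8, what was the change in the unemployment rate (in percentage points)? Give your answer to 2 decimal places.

2.77 percentage points

Growth-rate Okun's law: g_Y = g_Y* - β × Δu, so Δu = (g_Y* - g_Y)/β.
Δu = (1.53 + 6.23)/2.8 = 7.76/2.8 = 2.77 percentage points.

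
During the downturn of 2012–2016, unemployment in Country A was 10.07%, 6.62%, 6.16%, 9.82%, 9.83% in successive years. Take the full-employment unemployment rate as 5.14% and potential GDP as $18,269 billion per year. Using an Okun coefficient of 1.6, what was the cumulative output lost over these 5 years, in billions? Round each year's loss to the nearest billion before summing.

Year 2012: gap = -1.6 × (10.07 - 5.14) = -7.888%, loss ≈ 18269 × 7.888/100 ≈ 1441.
Year 2013: gap = -1.6 × (6.62 - 5.14) = -2.368%, loss ≈ 18269 × 2.368/100 ≈ 433.
Year 2014: gap = -1.6 × (6.16 - 5.14) = -1.632%, loss ≈ 18269 × 1.632/100 ≈ 298.
Year 2015: gap = -1.6 × (9.82 - 5.14) = -7.488%, loss ≈ 18269 × 7.488/100 ≈ 1368.
Year 2016: gap = -1.6 × (9.83 - 5.14) = -7.504%, loss ≈ 18269 × 7.504/100 ≈ 1371.
Total lost output = 1441 + 433 + 298 + 1368 + 1371 = 4911 billion.

$4,911 billion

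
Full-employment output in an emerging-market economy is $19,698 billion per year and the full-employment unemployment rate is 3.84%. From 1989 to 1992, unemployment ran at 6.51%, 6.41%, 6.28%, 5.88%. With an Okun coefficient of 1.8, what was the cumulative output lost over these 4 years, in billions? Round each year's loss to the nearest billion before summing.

$3,446 billion

Year 1989: gap = -1.8 × (6.51 - 3.84) = -4.806%, loss ≈ 19698 × 4.806/100 ≈ 947.
Year 1990: gap = -1.8 × (6.41 - 3.84) = -4.626%, loss ≈ 19698 × 4.626/100 ≈ 911.
Year 1991: gap = -1.8 × (6.28 - 3.84) = -4.392%, loss ≈ 19698 × 4.392/100 ≈ 865.
Year 1992: gap = -1.8 × (5.88 - 3.84) = -3.672%, loss ≈ 19698 × 3.672/100 ≈ 723.
Total lost output = 947 + 911 + 865 + 723 = 3446 billion.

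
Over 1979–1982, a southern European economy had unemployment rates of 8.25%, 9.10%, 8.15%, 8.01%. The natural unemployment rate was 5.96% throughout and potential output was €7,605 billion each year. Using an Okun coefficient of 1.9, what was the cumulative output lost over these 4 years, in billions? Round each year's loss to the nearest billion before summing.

€1,397 billion

Year 1979: gap = -1.9 × (8.25 - 5.96) = -4.351%, loss ≈ 7605 × 4.351/100 ≈ 331.
Year 1980: gap = -1.9 × (9.1 - 5.96) = -5.966%, loss ≈ 7605 × 5.966/100 ≈ 454.
Year 1981: gap = -1.9 × (8.15 - 5.96) = -4.161%, loss ≈ 7605 × 4.161/100 ≈ 316.
Year 1982: gap = -1.9 × (8.01 - 5.96) = -3.895%, loss ≈ 7605 × 3.895/100 ≈ 296.
Total lost output = 331 + 454 + 316 + 296 = 1397 billion.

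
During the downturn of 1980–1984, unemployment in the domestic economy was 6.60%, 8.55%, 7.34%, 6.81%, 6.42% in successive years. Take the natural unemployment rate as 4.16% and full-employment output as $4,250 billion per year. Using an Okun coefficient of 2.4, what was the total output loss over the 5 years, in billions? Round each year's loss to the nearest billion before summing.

Year 1980: gap = -2.4 × (6.6 - 4.16) = -5.856%, loss ≈ 4250 × 5.856/100 ≈ 249.
Year 1981: gap = -2.4 × (8.55 - 4.16) = -10.536%, loss ≈ 4250 × 10.536/100 ≈ 448.
Year 1982: gap = -2.4 × (7.34 - 4.16) = -7.632%, loss ≈ 4250 × 7.632/100 ≈ 324.
Year 1983: gap = -2.4 × (6.81 - 4.16) = -6.36%, loss ≈ 4250 × 6.36/100 ≈ 270.
Year 1984: gap = -2.4 × (6.42 - 4.16) = -5.424%, loss ≈ 4250 × 5.424/100 ≈ 231.
Total lost output = 249 + 448 + 324 + 270 + 231 = 1522 billion.

$1,522 billion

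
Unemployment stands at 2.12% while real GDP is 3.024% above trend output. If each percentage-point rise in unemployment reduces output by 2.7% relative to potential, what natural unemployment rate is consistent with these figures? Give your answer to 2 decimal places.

3.24%

From Okun's law, u - u* = -(output gap)/β = -(3.024)/2.7 = -1.12 points.
So u* = 2.12 + 1.12 = 3.24%.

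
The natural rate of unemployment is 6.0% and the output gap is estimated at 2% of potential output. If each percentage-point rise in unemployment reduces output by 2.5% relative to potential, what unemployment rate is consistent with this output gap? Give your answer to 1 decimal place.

5.2%

From Okun's law, u - u* = -(output gap)/β = -(2)/2.5 = -0.8 points.
So u = 6 - 0.8 = 5.2%.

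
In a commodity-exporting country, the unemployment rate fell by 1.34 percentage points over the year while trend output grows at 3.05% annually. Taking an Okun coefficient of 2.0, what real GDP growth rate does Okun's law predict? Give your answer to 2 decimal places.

5.73%

Growth-rate Okun's law: g_Y = g_Y* - β × Δu.
g_Y = 3.05 - 2.0 × (-1.34) = 3.05 + 2.68 = 5.73%, i.e. 5.73% to 2 d.p.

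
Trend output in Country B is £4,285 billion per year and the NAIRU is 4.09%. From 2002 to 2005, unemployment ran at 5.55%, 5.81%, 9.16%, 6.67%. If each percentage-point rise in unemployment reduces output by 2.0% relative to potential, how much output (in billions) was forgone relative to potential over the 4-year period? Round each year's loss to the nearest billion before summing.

Year 2002: gap = -2.0 × (5.55 - 4.09) = -2.92%, loss ≈ 4285 × 2.92/100 ≈ 125.
Year 2003: gap = -2.0 × (5.81 - 4.09) = -3.44%, loss ≈ 4285 × 3.44/100 ≈ 147.
Year 2004: gap = -2.0 × (9.16 - 4.09) = -10.14%, loss ≈ 4285 × 10.14/100 ≈ 434.
Year 2005: gap = -2.0 × (6.67 - 4.09) = -5.16%, loss ≈ 4285 × 5.16/100 ≈ 221.
Total lost output = 125 + 147 + 434 + 221 = 927 billion.

£927 billion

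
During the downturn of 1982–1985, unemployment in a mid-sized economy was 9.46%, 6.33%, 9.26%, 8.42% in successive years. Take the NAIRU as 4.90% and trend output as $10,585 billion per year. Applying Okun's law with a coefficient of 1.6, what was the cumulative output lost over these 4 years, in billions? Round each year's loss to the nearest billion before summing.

$2,348 billion

Year 1982: gap = -1.6 × (9.46 - 4.9) = -7.296%, loss ≈ 10585 × 7.296/100 ≈ 772.
Year 1983: gap = -1.6 × (6.33 - 4.9) = -2.288%, loss ≈ 10585 × 2.288/100 ≈ 242.
Year 1984: gap = -1.6 × (9.26 - 4.9) = -6.976%, loss ≈ 10585 × 6.976/100 ≈ 738.
Year 1985: gap = -1.6 × (8.42 - 4.9) = -5.632%, loss ≈ 10585 × 5.632/100 ≈ 596.
Total lost output = 772 + 242 + 738 + 596 = 2348 billion.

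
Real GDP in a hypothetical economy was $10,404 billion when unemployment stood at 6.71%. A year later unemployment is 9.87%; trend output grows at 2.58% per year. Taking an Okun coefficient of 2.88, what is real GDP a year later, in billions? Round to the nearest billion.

Δu = 9.87 - 6.71 = 3.16 points.
Okun's law (growth form): g_Y = g_Y* - β × Δu = 2.58 - 2.88 × (3.16) = 2.58 - 9.1008 = -6.5208%.
Real GDP in the next year = 10404 × (1 - 6.5208/100) = 10404 × 0.934792 ≈ 9726 billion.

$9,726 billion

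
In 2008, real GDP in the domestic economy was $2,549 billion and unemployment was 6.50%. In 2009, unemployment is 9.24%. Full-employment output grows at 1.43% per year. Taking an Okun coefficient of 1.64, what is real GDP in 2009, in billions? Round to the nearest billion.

Δu = 9.24 - 6.5 = 2.74 points.
Okun's law (growth form): g_Y = g_Y* - β × Δu = 1.43 - 1.64 × (2.74) = 1.43 - 4.4936 = -3.0636%.
Real GDP in the next year = 2549 × (1 - 3.0636/100) = 2549 × 0.969364 ≈ 2471 billion.

$2,471 billion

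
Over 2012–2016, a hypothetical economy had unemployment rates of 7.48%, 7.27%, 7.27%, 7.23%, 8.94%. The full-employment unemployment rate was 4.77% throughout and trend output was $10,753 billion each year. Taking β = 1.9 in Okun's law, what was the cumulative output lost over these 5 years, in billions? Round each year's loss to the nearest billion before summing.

Year 2012: gap = -1.9 × (7.48 - 4.77) = -5.149%, loss ≈ 10753 × 5.149/100 ≈ 554.
Year 2013: gap = -1.9 × (7.27 - 4.77) = -4.75%, loss ≈ 10753 × 4.75/100 ≈ 511.
Year 2014: gap = -1.9 × (7.27 - 4.77) = -4.75%, loss ≈ 10753 × 4.75/100 ≈ 511.
Year 2015: gap = -1.9 × (7.23 - 4.77) = -4.674%, loss ≈ 10753 × 4.674/100 ≈ 503.
Year 2016: gap = -1.9 × (8.94 - 4.77) = -7.923%, loss ≈ 10753 × 7.923/100 ≈ 852.
Total lost output = 554 + 511 + 511 + 503 + 852 = 2931 billion.

$2,931 billion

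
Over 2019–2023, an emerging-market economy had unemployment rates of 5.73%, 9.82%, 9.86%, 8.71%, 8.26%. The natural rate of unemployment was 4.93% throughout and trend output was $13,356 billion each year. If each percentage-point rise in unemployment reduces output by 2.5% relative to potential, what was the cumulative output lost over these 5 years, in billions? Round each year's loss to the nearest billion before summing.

Year 2019: gap = -2.5 × (5.73 - 4.93) = -2%, loss ≈ 13356 × 2/100 ≈ 267.
Year 2020: gap = -2.5 × (9.82 - 4.93) = -12.225%, loss ≈ 13356 × 12.225/100 ≈ 1633.
Year 2021: gap = -2.5 × (9.86 - 4.93) = -12.325%, loss ≈ 13356 × 12.325/100 ≈ 1646.
Year 2022: gap = -2.5 × (8.71 - 4.93) = -9.45%, loss ≈ 13356 × 9.45/100 ≈ 1262.
Year 2023: gap = -2.5 × (8.26 - 4.93) = -8.325%, loss ≈ 13356 × 8.325/100 ≈ 1112.
Total lost output = 267 + 1633 + 1646 + 1262 + 1112 = 5920 billion.

$5,920 billion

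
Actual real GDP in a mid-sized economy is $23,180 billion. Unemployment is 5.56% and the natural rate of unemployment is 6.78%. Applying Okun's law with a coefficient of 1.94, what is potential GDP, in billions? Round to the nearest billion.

Unemployment gap = 5.56 - 6.78 = -1.22 points, so output gap = -1.94 × (-1.22) = 2.3668%.
Since Y = Y* × (1 + gap/100), Y* = 23180/1.023668 ≈ 22644 billion.

$22,644 billion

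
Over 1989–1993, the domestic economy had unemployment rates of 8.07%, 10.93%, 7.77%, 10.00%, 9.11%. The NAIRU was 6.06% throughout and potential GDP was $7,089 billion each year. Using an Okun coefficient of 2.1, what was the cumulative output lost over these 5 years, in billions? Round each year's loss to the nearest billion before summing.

$2,320 billion

Year 1989: gap = -2.1 × (8.07 - 6.06) = -4.221%, loss ≈ 7089 × 4.221/100 ≈ 299.
Year 1990: gap = -2.1 × (10.93 - 6.06) = -10.227%, loss ≈ 7089 × 10.227/100 ≈ 725.
Year 1991: gap = -2.1 × (7.77 - 6.06) = -3.591%, loss ≈ 7089 × 3.591/100 ≈ 255.
Year 1992: gap = -2.1 × (10 - 6.06) = -8.274%, loss ≈ 7089 × 8.274/100 ≈ 587.
Year 1993: gap = -2.1 × (9.11 - 6.06) = -6.405%, loss ≈ 7089 × 6.405/100 ≈ 454.
Total lost output = 299 + 725 + 255 + 587 + 454 = 2320 billion.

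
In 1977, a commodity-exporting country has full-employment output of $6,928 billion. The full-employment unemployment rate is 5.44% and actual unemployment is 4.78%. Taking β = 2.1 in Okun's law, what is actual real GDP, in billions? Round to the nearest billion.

$7,024 billion

Unemployment gap = 4.78 - 5.44 = -0.66 points, so the output gap is -2.1 × (-0.66) = 1.386%.
Actual GDP = 6928 × (1 + 1.386/100) = 6928 × 1.01386 ≈ 7024 billion.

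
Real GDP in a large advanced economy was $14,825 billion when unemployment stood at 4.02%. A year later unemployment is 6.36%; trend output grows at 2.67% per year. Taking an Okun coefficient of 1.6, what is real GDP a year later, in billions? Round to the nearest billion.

Δu = 6.36 - 4.02 = 2.34 points.
Okun's law (growth form): g_Y = g_Y* - β × Δu = 2.67 - 1.6 × (2.34) = 2.67 - 3.744 = -1.074%.
Real GDP in the next year = 14825 × (1 - 1.074/100) = 14825 × 0.98926 ≈ 14666 billion.

$14,666 billion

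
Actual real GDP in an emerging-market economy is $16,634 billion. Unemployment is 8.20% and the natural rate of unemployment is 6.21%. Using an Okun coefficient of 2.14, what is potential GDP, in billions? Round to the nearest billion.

$17,374 billion

Unemployment gap = 8.2 - 6.21 = 1.99 points, so output gap = -2.14 × 1.99 = -4.2586%.
Since Y = Y* × (1 + gap/100), Y* = 16634/0.957414 ≈ 17374 billion.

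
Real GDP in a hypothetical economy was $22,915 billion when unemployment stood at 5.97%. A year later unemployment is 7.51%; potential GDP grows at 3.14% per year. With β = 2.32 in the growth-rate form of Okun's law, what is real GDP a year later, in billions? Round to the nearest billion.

$22,816 billion

Δu = 7.51 - 5.97 = 1.54 points.
Okun's law (growth form): g_Y = g_Y* - β × Δu = 3.14 - 2.32 × (1.54) = 3.14 - 3.5728 = -0.4328%.
Real GDP in the next year = 22915 × (1 - 0.4328/100) = 22915 × 0.995672 ≈ 22816 billion.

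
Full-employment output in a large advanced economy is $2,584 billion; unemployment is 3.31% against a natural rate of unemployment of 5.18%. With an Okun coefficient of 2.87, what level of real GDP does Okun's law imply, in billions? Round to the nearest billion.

$2,723 billion

Unemployment gap = 3.31 - 5.18 = -1.87 points, so the output gap is -2.87 × (-1.87) = 5.3669%.
Actual GDP = 2584 × (1 + 5.3669/100) = 2584 × 1.053669 ≈ 2723 billion.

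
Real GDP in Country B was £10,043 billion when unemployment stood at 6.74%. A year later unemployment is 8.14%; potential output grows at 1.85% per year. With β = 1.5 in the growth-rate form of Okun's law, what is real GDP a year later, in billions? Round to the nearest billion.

£10,018 billion

Δu = 8.14 - 6.74 = 1.4 points.
Okun's law (growth form): g_Y = g_Y* - β × Δu = 1.85 - 1.5 × (1.40) = 1.85 - 2.1 = -0.25%.
Real GDP in the next year = 10043 × (1 - 0.25/100) = 10043 × 0.9975 ≈ 10018 billion.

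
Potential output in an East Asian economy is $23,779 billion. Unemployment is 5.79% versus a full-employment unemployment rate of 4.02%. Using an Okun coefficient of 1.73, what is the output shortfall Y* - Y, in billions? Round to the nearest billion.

$728 billion

Output gap = -1.73 × (5.79 - 4.02) = -1.73 × 1.77 = -3.0621%.
Actual GDP ≈ 23779 × 0.969379 ≈ 23051 billion, so the shortfall is 23779 - 23051 = 728 billion.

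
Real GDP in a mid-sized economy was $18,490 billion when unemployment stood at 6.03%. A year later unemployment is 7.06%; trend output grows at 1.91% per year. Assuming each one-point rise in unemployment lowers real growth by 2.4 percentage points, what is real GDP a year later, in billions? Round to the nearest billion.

$18,386 billion

Δu = 7.06 - 6.03 = 1.03 points.
Okun's law (growth form): g_Y = g_Y* - β × Δu = 1.91 - 2.4 × (1.03) = 1.91 - 2.472 = -0.562%.
Real GDP in the next year = 18490 × (1 - 0.562/100) = 18490 × 0.99438 ≈ 18386 billion.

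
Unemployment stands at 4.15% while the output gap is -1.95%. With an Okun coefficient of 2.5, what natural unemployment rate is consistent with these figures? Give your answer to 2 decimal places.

From Okun's law, u - u* = -(output gap)/β = -(-1.95)/2.5 = 0.78 points.
So u* = 4.15 - 0.78 = 3.37%.

3.37%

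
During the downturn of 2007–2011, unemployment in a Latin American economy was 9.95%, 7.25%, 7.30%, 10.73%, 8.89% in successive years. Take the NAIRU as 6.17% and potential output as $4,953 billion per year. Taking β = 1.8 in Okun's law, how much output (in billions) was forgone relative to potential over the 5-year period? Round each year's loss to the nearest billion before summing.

$1,183 billion

Year 2007: gap = -1.8 × (9.95 - 6.17) = -6.804%, loss ≈ 4953 × 6.804/100 ≈ 337.
Year 2008: gap = -1.8 × (7.25 - 6.17) = -1.944%, loss ≈ 4953 × 1.944/100 ≈ 96.
Year 2009: gap = -1.8 × (7.3 - 6.17) = -2.034%, loss ≈ 4953 × 2.034/100 ≈ 101.
Year 2010: gap = -1.8 × (10.73 - 6.17) = -8.208%, loss ≈ 4953 × 8.208/100 ≈ 407.
Year 2011: gap = -1.8 × (8.89 - 6.17) = -4.896%, loss ≈ 4953 × 4.896/100 ≈ 242.
Total lost output = 337 + 96 + 101 + 407 + 242 = 1183 billion.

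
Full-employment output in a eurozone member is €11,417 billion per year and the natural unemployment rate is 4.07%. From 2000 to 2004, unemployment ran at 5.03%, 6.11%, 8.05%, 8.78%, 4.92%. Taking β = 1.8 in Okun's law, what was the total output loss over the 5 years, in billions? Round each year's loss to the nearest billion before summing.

€2,577 billion

Year 2000: gap = -1.8 × (5.03 - 4.07) = -1.728%, loss ≈ 11417 × 1.728/100 ≈ 197.
Year 2001: gap = -1.8 × (6.11 - 4.07) = -3.672%, loss ≈ 11417 × 3.672/100 ≈ 419.
Year 2002: gap = -1.8 × (8.05 - 4.07) = -7.164%, loss ≈ 11417 × 7.164/100 ≈ 818.
Year 2003: gap = -1.8 × (8.78 - 4.07) = -8.478%, loss ≈ 11417 × 8.478/100 ≈ 968.
Year 2004: gap = -1.8 × (4.92 - 4.07) = -1.53%, loss ≈ 11417 × 1.53/100 ≈ 175.
Total lost output = 197 + 419 + 818 + 968 + 175 = 2577 billion.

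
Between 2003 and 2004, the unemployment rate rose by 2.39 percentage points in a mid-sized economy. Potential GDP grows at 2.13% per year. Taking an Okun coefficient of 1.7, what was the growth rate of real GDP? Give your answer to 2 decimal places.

-1.93%

Growth-rate Okun's law: g_Y = g_Y* - β × Δu.
g_Y = 2.13 - 1.7 × (2.39) = 2.13 - 4.063 = -1.933%, i.e. -1.93% to 2 d.p.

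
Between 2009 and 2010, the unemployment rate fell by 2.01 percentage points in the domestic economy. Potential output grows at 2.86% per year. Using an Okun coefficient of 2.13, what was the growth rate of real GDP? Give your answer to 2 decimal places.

Growth-rate Okun's law: g_Y = g_Y* - β × Δu.
g_Y = 2.86 - 2.13 × (-2.01) = 2.86 + 4.2813 = 7.1413%, i.e. 7.14% to 2 d.p.

7.14%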